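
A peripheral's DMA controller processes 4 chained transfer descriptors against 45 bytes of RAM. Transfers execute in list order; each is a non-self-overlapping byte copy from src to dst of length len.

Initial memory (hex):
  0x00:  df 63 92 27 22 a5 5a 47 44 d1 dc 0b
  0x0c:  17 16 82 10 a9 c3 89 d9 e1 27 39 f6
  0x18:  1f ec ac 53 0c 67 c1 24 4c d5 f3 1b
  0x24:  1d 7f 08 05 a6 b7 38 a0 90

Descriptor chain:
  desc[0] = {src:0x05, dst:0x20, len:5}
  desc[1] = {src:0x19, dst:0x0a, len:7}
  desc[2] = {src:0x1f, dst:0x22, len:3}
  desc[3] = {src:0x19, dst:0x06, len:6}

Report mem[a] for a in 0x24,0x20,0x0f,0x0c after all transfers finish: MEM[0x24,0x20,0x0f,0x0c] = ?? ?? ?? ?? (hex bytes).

D0: mem[0x20..0x24] <- [a5 5a 47 44 d1]
D1: mem[0x0a..0x10] <- [ec ac 53 0c 67 c1 24]
D2: mem[0x22..0x24] <- [24 a5 5a]
D3: mem[0x06..0x0b] <- [ec ac 53 0c 67 c1]
query mem[0x24]=0x5a, mem[0x20]=0xa5, mem[0x0f]=0xc1, mem[0x0c]=0x53

MEM[0x24,0x20,0x0f,0x0c] = 5a a5 c1 53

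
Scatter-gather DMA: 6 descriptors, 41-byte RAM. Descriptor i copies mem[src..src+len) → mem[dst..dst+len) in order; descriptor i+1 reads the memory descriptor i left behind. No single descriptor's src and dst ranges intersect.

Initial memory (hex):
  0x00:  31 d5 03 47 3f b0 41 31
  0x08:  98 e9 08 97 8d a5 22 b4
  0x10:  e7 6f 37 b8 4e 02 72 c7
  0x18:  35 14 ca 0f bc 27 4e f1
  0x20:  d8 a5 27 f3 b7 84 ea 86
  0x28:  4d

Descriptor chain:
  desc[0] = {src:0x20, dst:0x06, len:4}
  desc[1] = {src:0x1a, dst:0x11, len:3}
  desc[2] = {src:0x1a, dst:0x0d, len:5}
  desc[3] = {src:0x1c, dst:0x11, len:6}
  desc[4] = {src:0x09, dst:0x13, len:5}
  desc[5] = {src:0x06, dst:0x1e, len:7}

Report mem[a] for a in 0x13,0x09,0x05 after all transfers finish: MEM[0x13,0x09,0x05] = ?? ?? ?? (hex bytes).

MEM[0x13,0x09,0x05] = f3 f3 b0

#0 dst[0x06+4] := {0xd8,0xa5,0x27,0xf3}
#1 dst[0x11+3] := {0xca,0x0f,0xbc}
#2 dst[0x0d+5] := {0xca,0x0f,0xbc,0x27,0x4e}
#3 dst[0x11+6] := {0xbc,0x27,0x4e,0xf1,0xd8,0xa5}
#4 dst[0x13+5] := {0xf3,0x08,0x97,0x8d,0xca}
#5 dst[0x1e+7] := {0xd8,0xa5,0x27,0xf3,0x08,0x97,0x8d}
query mem[0x13]=0xf3, mem[0x09]=0xf3, mem[0x05]=0xb0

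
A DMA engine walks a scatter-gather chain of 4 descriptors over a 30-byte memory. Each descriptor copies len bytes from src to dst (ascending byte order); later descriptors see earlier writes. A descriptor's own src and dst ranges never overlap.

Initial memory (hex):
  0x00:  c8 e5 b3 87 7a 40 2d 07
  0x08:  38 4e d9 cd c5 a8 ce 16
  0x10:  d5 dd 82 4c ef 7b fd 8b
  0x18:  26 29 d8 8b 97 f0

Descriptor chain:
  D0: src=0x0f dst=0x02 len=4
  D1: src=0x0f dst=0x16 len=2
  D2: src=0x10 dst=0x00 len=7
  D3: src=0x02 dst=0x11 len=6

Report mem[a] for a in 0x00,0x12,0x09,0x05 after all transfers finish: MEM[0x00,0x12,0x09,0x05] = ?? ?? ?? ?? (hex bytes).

#0 dst[0x02+4] := {0x16,0xd5,0xdd,0x82}
#1 dst[0x16+2] := {0x16,0xd5}
#2 dst[0x00+7] := {0xd5,0xdd,0x82,0x4c,0xef,0x7b,0x16}
#3 dst[0x11+6] := {0x82,0x4c,0xef,0x7b,0x16,0x07}
query mem[0x00]=0xd5, mem[0x12]=0x4c, mem[0x09]=0x4e, mem[0x05]=0x7b

MEM[0x00,0x12,0x09,0x05] = d5 4c 4e 7b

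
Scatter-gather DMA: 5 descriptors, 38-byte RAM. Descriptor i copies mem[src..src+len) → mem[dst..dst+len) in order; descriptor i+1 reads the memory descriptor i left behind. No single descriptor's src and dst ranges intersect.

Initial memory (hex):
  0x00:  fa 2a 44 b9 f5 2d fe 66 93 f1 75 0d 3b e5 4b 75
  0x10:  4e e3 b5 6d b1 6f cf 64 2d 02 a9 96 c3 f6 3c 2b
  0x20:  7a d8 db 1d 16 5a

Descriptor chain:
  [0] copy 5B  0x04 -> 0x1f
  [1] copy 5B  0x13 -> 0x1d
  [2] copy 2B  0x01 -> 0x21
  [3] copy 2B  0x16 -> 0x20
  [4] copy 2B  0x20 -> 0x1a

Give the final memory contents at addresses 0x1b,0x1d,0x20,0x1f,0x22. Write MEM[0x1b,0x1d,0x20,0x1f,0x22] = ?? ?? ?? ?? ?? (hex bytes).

MEM[0x1b,0x1d,0x20,0x1f,0x22] = 64 6d cf 6f 44

  after D0: wrote 5B at 0x1f = f52dfe6693
  after D1: wrote 5B at 0x1d = 6db16fcf64
  after D2: wrote 2B at 0x21 = 2a44
  after D3: wrote 2B at 0x20 = cf64
  after D4: wrote 2B at 0x1a = cf64
query mem[0x1b]=0x64, mem[0x1d]=0x6d, mem[0x20]=0xcf, mem[0x1f]=0x6f, mem[0x22]=0x44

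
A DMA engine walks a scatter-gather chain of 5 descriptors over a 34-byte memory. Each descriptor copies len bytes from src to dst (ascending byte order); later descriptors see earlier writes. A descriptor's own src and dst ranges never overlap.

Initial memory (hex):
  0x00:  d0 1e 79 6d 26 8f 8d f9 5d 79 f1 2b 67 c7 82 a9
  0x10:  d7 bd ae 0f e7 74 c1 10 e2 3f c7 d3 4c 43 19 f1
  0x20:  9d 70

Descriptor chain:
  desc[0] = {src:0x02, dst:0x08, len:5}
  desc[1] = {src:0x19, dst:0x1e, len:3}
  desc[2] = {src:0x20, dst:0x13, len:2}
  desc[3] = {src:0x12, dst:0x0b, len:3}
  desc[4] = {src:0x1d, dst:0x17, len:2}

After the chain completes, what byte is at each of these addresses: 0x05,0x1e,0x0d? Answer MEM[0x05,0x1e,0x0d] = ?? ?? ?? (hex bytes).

MEM[0x05,0x1e,0x0d] = 8f 3f 70

  after D0: wrote 5B at 0x08 = 796d268f8d
  after D1: wrote 3B at 0x1e = 3fc7d3
  after D2: wrote 2B at 0x13 = d370
  after D3: wrote 3B at 0x0b = aed370
  after D4: wrote 2B at 0x17 = 433f
query mem[0x05]=0x8f, mem[0x1e]=0x3f, mem[0x0d]=0x70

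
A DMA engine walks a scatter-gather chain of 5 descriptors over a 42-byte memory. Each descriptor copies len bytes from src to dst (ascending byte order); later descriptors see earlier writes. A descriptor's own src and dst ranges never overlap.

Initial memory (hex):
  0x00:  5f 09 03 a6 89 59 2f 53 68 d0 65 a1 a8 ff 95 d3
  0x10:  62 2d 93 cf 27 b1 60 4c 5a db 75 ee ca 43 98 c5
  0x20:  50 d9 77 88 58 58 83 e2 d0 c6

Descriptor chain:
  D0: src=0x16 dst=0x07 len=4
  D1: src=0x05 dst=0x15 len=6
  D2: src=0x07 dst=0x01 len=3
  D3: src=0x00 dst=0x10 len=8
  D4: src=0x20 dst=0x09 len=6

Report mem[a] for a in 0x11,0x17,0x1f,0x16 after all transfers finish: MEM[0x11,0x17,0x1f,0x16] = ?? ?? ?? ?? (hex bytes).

D0: mem[0x07..0x0a] <- [60 4c 5a db]
D1: mem[0x15..0x1a] <- [59 2f 60 4c 5a db]
D2: mem[0x01..0x03] <- [60 4c 5a]
D3: mem[0x10..0x17] <- [5f 60 4c 5a 89 59 2f 60]
D4: mem[0x09..0x0e] <- [50 d9 77 88 58 58]
query mem[0x11]=0x60, mem[0x17]=0x60, mem[0x1f]=0xc5, mem[0x16]=0x2f

MEM[0x11,0x17,0x1f,0x16] = 60 60 c5 2f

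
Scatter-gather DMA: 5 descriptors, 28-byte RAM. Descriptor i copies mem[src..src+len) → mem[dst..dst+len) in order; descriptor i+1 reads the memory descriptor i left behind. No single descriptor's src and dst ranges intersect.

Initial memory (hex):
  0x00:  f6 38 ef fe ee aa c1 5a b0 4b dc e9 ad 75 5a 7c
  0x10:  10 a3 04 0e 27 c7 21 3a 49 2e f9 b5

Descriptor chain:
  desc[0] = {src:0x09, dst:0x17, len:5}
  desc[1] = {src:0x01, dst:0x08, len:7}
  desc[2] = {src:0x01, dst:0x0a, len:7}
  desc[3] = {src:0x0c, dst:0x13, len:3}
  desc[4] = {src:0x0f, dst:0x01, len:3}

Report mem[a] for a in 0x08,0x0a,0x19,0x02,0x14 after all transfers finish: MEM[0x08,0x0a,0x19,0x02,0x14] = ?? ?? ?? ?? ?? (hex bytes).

#0 dst[0x17+5] := {0x4b,0xdc,0xe9,0xad,0x75}
#1 dst[0x08+7] := {0x38,0xef,0xfe,0xee,0xaa,0xc1,0x5a}
#2 dst[0x0a+7] := {0x38,0xef,0xfe,0xee,0xaa,0xc1,0x5a}
#3 dst[0x13+3] := {0xfe,0xee,0xaa}
#4 dst[0x01+3] := {0xc1,0x5a,0xa3}
query mem[0x08]=0x38, mem[0x0a]=0x38, mem[0x19]=0xe9, mem[0x02]=0x5a, mem[0x14]=0xee

MEM[0x08,0x0a,0x19,0x02,0x14] = 38 38 e9 5a ee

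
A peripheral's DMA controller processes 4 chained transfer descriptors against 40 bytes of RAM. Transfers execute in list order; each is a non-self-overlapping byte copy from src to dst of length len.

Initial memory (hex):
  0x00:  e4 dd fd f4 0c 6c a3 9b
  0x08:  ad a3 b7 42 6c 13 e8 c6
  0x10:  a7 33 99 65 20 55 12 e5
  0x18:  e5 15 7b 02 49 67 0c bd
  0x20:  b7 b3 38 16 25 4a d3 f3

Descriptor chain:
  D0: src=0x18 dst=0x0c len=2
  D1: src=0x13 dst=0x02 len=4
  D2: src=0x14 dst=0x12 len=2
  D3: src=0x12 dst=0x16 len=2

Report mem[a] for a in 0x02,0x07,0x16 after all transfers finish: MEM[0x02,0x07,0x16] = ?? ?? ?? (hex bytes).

D0: mem[0x0c..0x0d] <- [e5 15]
D1: mem[0x02..0x05] <- [65 20 55 12]
D2: mem[0x12..0x13] <- [20 55]
D3: mem[0x16..0x17] <- [20 55]
query mem[0x02]=0x65, mem[0x07]=0x9b, mem[0x16]=0x20

MEM[0x02,0x07,0x16] = 65 9b 20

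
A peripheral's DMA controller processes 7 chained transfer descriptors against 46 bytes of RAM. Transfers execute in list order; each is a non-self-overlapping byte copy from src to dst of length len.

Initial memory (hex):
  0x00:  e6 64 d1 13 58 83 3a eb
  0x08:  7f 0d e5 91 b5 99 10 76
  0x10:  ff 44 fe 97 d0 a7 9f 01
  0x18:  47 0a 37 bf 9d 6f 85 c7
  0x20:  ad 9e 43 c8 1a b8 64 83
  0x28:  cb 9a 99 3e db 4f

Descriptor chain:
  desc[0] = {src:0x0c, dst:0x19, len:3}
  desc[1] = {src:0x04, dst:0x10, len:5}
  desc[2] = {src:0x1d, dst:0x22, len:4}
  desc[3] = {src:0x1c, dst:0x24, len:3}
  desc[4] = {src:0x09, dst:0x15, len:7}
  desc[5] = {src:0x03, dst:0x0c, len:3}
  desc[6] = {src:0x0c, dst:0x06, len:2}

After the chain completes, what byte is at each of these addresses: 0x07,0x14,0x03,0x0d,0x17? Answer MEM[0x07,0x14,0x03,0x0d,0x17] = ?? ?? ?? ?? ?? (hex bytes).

  after D0: wrote 3B at 0x19 = b59910
  after D1: wrote 5B at 0x10 = 58833aeb7f
  after D2: wrote 4B at 0x22 = 6f85c7ad
  after D3: wrote 3B at 0x24 = 9d6f85
  after D4: wrote 7B at 0x15 = 0de591b5991076
  after D5: wrote 3B at 0x0c = 135883
  after D6: wrote 2B at 0x06 = 1358
query mem[0x07]=0x58, mem[0x14]=0x7f, mem[0x03]=0x13, mem[0x0d]=0x58, mem[0x17]=0x91

MEM[0x07,0x14,0x03,0x0d,0x17] = 58 7f 13 58 91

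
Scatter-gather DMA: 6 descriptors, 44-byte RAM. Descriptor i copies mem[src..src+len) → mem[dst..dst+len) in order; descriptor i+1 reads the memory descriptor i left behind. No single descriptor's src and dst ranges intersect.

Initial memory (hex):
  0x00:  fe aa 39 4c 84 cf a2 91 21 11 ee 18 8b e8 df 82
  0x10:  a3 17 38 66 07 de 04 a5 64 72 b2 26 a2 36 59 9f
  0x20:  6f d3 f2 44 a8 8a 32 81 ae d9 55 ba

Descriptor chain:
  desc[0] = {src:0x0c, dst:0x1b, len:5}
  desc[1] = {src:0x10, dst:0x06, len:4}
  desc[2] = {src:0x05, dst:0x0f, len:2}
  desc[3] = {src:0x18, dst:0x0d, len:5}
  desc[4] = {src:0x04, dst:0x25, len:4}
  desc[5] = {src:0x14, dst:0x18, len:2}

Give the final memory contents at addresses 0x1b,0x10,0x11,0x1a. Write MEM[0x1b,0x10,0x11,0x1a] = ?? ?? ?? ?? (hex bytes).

D0: mem[0x1b..0x1f] <- [8b e8 df 82 a3]
D1: mem[0x06..0x09] <- [a3 17 38 66]
D2: mem[0x0f..0x10] <- [cf a3]
D3: mem[0x0d..0x11] <- [64 72 b2 8b e8]
D4: mem[0x25..0x28] <- [84 cf a3 17]
D5: mem[0x18..0x19] <- [07 de]
query mem[0x1b]=0x8b, mem[0x10]=0x8b, mem[0x11]=0xe8, mem[0x1a]=0xb2

MEM[0x1b,0x10,0x11,0x1a] = 8b 8b e8 b2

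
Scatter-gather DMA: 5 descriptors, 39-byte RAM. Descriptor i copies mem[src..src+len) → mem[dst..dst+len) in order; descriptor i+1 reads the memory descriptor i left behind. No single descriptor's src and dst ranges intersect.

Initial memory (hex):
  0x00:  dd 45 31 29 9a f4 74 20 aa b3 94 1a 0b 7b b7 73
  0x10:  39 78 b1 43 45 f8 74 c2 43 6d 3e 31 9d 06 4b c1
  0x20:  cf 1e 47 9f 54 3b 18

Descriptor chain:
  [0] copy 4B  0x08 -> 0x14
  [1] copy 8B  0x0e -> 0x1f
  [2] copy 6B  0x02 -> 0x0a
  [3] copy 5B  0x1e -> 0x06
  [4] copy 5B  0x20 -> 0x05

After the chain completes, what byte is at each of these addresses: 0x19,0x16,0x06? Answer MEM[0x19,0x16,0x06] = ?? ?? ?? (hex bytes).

MEM[0x19,0x16,0x06] = 6d 94 39

  after D0: wrote 4B at 0x14 = aab3941a
  after D1: wrote 8B at 0x1f = b7733978b143aab3
  after D2: wrote 6B at 0x0a = 31299af47420
  after D3: wrote 5B at 0x06 = 4bb7733978
  after D4: wrote 5B at 0x05 = 733978b143
query mem[0x19]=0x6d, mem[0x16]=0x94, mem[0x06]=0x39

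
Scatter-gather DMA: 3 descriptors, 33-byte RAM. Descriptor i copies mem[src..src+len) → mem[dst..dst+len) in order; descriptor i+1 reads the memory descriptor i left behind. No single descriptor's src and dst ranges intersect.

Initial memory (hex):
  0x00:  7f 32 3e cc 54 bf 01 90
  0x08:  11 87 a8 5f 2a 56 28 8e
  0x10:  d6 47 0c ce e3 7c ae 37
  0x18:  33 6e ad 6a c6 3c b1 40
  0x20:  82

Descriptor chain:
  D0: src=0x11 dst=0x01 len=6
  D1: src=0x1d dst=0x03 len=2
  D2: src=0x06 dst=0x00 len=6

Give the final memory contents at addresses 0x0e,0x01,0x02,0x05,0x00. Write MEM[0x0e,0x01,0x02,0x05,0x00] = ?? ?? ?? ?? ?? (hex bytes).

MEM[0x0e,0x01,0x02,0x05,0x00] = 28 90 11 5f ae

[0] 0x11->0x01 len=6 : 47 0c ce e3 7c ae
[1] 0x1d->0x03 len=2 : 3c b1
[2] 0x06->0x00 len=6 : ae 90 11 87 a8 5f
query mem[0x0e]=0x28, mem[0x01]=0x90, mem[0x02]=0x11, mem[0x05]=0x5f, mem[0x00]=0xae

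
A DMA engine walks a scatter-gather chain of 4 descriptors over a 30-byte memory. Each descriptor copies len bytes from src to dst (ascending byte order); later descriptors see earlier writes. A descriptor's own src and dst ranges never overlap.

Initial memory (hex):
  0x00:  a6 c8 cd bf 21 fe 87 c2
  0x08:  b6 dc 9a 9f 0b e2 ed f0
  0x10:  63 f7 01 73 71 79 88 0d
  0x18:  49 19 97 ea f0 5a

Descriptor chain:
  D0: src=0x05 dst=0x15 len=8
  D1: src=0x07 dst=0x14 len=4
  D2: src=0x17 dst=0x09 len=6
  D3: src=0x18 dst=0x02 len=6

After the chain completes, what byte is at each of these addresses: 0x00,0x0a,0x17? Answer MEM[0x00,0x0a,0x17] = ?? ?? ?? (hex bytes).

MEM[0x00,0x0a,0x17] = a6 b6 9a

#0 dst[0x15+8] := {0xfe,0x87,0xc2,0xb6,0xdc,0x9a,0x9f,0x0b}
#1 dst[0x14+4] := {0xc2,0xb6,0xdc,0x9a}
#2 dst[0x09+6] := {0x9a,0xb6,0xdc,0x9a,0x9f,0x0b}
#3 dst[0x02+6] := {0xb6,0xdc,0x9a,0x9f,0x0b,0x5a}
query mem[0x00]=0xa6, mem[0x0a]=0xb6, mem[0x17]=0x9a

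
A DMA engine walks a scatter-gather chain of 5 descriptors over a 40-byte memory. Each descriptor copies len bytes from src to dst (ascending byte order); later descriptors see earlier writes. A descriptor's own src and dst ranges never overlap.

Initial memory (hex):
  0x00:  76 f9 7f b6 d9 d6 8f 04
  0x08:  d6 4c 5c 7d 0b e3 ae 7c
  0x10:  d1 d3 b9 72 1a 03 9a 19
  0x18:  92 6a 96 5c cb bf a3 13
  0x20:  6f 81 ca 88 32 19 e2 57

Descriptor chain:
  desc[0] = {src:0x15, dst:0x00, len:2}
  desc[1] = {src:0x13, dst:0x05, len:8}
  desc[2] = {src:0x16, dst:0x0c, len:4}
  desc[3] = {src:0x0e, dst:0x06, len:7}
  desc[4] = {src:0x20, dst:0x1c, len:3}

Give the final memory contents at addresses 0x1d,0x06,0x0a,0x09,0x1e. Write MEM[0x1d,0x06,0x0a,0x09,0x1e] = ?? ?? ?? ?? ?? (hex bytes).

#0 dst[0x00+2] := {0x03,0x9a}
#1 dst[0x05+8] := {0x72,0x1a,0x03,0x9a,0x19,0x92,0x6a,0x96}
#2 dst[0x0c+4] := {0x9a,0x19,0x92,0x6a}
#3 dst[0x06+7] := {0x92,0x6a,0xd1,0xd3,0xb9,0x72,0x1a}
#4 dst[0x1c+3] := {0x6f,0x81,0xca}
query mem[0x1d]=0x81, mem[0x06]=0x92, mem[0x0a]=0xb9, mem[0x09]=0xd3, mem[0x1e]=0xca

MEM[0x1d,0x06,0x0a,0x09,0x1e] = 81 92 b9 d3 ca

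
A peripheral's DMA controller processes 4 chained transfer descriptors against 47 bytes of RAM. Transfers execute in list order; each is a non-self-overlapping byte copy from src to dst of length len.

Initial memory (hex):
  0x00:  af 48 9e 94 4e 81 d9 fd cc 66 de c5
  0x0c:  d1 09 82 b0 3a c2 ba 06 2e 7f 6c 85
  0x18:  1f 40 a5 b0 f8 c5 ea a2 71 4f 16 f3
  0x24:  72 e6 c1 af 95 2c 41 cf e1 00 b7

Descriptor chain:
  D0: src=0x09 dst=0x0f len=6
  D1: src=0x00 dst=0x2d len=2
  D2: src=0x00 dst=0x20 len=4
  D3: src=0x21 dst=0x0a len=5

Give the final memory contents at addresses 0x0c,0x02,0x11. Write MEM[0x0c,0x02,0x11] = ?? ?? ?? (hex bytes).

#0 dst[0x0f+6] := {0x66,0xde,0xc5,0xd1,0x09,0x82}
#1 dst[0x2d+2] := {0xaf,0x48}
#2 dst[0x20+4] := {0xaf,0x48,0x9e,0x94}
#3 dst[0x0a+5] := {0x48,0x9e,0x94,0x72,0xe6}
query mem[0x0c]=0x94, mem[0x02]=0x9e, mem[0x11]=0xc5

MEM[0x0c,0x02,0x11] = 94 9e c5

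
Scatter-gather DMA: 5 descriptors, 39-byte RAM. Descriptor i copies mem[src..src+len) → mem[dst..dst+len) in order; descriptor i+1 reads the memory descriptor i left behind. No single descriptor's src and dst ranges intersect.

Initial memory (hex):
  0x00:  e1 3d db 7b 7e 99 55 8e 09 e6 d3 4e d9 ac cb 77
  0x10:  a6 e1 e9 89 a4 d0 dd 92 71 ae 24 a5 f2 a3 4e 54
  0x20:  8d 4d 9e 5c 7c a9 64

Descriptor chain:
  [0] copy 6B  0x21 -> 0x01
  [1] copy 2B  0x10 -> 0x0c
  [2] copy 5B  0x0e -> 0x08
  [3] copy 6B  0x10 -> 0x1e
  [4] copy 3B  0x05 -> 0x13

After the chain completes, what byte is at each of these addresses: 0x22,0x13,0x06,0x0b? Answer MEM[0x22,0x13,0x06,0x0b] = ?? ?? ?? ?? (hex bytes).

D0: mem[0x01..0x06] <- [4d 9e 5c 7c a9 64]
D1: mem[0x0c..0x0d] <- [a6 e1]
D2: mem[0x08..0x0c] <- [cb 77 a6 e1 e9]
D3: mem[0x1e..0x23] <- [a6 e1 e9 89 a4 d0]
D4: mem[0x13..0x15] <- [a9 64 8e]
query mem[0x22]=0xa4, mem[0x13]=0xa9, mem[0x06]=0x64, mem[0x0b]=0xe1

MEM[0x22,0x13,0x06,0x0b] = a4 a9 64 e1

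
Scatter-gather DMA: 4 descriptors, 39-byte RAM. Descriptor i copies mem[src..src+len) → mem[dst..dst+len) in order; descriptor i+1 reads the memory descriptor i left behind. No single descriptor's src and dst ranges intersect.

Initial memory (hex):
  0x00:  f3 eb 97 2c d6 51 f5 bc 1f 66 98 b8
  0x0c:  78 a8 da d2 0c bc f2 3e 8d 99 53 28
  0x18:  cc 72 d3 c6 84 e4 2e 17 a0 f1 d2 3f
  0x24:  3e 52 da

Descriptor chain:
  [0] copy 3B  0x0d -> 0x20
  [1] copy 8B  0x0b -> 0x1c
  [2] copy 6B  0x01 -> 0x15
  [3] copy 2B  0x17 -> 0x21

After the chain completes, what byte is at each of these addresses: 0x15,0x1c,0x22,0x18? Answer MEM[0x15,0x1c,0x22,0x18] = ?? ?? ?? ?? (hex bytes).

[0] 0x0d->0x20 len=3 : a8 da d2
[1] 0x0b->0x1c len=8 : b8 78 a8 da d2 0c bc f2
[2] 0x01->0x15 len=6 : eb 97 2c d6 51 f5
[3] 0x17->0x21 len=2 : 2c d6
query mem[0x15]=0xeb, mem[0x1c]=0xb8, mem[0x22]=0xd6, mem[0x18]=0xd6

MEM[0x15,0x1c,0x22,0x18] = eb b8 d6 d6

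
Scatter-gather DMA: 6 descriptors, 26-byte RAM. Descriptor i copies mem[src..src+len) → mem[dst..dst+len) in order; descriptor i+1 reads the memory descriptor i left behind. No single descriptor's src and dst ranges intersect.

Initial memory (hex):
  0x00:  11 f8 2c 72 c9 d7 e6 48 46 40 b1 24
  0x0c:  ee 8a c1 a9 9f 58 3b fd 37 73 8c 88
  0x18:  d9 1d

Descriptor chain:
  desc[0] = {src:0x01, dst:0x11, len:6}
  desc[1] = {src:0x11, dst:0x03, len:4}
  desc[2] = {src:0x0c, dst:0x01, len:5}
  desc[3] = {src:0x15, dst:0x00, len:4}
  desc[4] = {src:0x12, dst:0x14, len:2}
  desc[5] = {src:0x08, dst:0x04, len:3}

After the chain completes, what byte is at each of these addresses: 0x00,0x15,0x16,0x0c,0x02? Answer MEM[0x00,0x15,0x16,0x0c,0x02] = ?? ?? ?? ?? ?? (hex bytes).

MEM[0x00,0x15,0x16,0x0c,0x02] = d7 72 e6 ee 88

  after D0: wrote 6B at 0x11 = f82c72c9d7e6
  after D1: wrote 4B at 0x03 = f82c72c9
  after D2: wrote 5B at 0x01 = ee8ac1a99f
  after D3: wrote 4B at 0x00 = d7e688d9
  after D4: wrote 2B at 0x14 = 2c72
  after D5: wrote 3B at 0x04 = 4640b1
query mem[0x00]=0xd7, mem[0x15]=0x72, mem[0x16]=0xe6, mem[0x0c]=0xee, mem[0x02]=0x88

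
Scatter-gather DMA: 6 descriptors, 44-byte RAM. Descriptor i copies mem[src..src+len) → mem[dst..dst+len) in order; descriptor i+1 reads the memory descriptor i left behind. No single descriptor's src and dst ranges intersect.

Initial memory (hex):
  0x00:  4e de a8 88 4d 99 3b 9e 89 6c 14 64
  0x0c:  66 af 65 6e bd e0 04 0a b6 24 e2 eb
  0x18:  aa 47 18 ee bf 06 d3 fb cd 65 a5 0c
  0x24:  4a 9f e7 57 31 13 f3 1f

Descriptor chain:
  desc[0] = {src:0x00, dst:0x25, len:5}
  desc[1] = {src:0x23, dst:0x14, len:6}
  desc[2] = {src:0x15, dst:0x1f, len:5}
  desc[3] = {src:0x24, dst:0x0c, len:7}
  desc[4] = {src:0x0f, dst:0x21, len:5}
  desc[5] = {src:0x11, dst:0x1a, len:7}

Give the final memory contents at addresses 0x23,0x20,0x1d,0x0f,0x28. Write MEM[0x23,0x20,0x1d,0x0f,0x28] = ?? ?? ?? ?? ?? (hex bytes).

  after D0: wrote 5B at 0x25 = 4edea8884d
  after D1: wrote 6B at 0x14 = 0c4a4edea888
  after D2: wrote 5B at 0x1f = 4a4edea888
  after D3: wrote 7B at 0x0c = 4a4edea8884df3
  after D4: wrote 5B at 0x21 = a8884df30a
  after D5: wrote 7B at 0x1a = 4df30a0c4a4ede
query mem[0x23]=0x4d, mem[0x20]=0xde, mem[0x1d]=0x0c, mem[0x0f]=0xa8, mem[0x28]=0x88

MEM[0x23,0x20,0x1d,0x0f,0x28] = 4d de 0c a8 88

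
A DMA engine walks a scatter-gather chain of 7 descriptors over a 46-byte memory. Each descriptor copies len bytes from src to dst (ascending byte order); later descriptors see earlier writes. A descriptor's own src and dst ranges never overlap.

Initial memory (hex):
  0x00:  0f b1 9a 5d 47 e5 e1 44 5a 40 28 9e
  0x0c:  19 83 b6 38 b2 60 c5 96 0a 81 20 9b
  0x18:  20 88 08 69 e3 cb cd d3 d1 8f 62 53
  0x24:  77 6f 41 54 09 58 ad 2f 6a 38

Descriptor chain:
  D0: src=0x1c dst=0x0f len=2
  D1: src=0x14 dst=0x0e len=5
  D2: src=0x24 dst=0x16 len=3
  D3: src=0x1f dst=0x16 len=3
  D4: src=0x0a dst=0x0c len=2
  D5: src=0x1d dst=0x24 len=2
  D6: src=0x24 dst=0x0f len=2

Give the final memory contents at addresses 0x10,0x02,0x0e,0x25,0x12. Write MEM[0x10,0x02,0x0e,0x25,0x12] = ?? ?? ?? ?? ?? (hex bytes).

MEM[0x10,0x02,0x0e,0x25,0x12] = cd 9a 0a cd 20

  after D0: wrote 2B at 0x0f = e3cb
  after D1: wrote 5B at 0x0e = 0a81209b20
  after D2: wrote 3B at 0x16 = 776f41
  after D3: wrote 3B at 0x16 = d3d18f
  after D4: wrote 2B at 0x0c = 289e
  after D5: wrote 2B at 0x24 = cbcd
  after D6: wrote 2B at 0x0f = cbcd
query mem[0x10]=0xcd, mem[0x02]=0x9a, mem[0x0e]=0x0a, mem[0x25]=0xcd, mem[0x12]=0x20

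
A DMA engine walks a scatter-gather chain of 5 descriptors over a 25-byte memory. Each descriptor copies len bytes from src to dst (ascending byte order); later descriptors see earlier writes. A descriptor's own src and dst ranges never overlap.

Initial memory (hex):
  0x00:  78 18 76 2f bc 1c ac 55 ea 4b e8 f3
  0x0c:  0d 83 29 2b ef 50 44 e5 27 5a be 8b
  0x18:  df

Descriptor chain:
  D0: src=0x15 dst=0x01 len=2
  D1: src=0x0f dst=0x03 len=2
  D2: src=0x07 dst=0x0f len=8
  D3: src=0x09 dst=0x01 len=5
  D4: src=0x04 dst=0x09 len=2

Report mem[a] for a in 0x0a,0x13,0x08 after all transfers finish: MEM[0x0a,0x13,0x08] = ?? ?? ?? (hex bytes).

D0: mem[0x01..0x02] <- [5a be]
D1: mem[0x03..0x04] <- [2b ef]
D2: mem[0x0f..0x16] <- [55 ea 4b e8 f3 0d 83 29]
D3: mem[0x01..0x05] <- [4b e8 f3 0d 83]
D4: mem[0x09..0x0a] <- [0d 83]
query mem[0x0a]=0x83, mem[0x13]=0xf3, mem[0x08]=0xea

MEM[0x0a,0x13,0x08] = 83 f3 ea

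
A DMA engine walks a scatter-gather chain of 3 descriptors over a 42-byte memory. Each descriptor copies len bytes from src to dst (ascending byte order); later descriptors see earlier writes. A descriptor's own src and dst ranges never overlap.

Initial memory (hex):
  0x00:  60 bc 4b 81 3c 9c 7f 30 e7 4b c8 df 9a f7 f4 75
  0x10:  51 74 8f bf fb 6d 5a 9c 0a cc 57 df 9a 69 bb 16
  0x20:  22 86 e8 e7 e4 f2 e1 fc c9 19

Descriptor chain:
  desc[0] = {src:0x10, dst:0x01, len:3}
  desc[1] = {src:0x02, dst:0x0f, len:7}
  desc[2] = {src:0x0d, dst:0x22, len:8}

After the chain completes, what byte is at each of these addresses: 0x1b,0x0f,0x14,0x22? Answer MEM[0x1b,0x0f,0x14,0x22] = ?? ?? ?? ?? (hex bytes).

MEM[0x1b,0x0f,0x14,0x22] = df 74 30 f7

D0: mem[0x01..0x03] <- [51 74 8f]
D1: mem[0x0f..0x15] <- [74 8f 3c 9c 7f 30 e7]
D2: mem[0x22..0x29] <- [f7 f4 74 8f 3c 9c 7f 30]
query mem[0x1b]=0xdf, mem[0x0f]=0x74, mem[0x14]=0x30, mem[0x22]=0xf7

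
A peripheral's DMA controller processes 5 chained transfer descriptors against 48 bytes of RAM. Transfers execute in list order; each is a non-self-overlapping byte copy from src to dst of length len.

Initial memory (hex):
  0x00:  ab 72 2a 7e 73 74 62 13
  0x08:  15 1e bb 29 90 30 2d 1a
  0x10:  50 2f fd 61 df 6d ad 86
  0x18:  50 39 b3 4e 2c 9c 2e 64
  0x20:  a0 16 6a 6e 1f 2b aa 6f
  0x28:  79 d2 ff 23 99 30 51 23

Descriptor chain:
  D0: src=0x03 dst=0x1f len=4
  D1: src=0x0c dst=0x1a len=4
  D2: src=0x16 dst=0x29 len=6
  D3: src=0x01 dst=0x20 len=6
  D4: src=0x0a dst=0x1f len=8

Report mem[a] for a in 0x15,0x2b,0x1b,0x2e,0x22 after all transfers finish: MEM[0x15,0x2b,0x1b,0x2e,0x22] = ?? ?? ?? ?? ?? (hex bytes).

MEM[0x15,0x2b,0x1b,0x2e,0x22] = 6d 50 30 30 30

#0 dst[0x1f+4] := {0x7e,0x73,0x74,0x62}
#1 dst[0x1a+4] := {0x90,0x30,0x2d,0x1a}
#2 dst[0x29+6] := {0xad,0x86,0x50,0x39,0x90,0x30}
#3 dst[0x20+6] := {0x72,0x2a,0x7e,0x73,0x74,0x62}
#4 dst[0x1f+8] := {0xbb,0x29,0x90,0x30,0x2d,0x1a,0x50,0x2f}
query mem[0x15]=0x6d, mem[0x2b]=0x50, mem[0x1b]=0x30, mem[0x2e]=0x30, mem[0x22]=0x30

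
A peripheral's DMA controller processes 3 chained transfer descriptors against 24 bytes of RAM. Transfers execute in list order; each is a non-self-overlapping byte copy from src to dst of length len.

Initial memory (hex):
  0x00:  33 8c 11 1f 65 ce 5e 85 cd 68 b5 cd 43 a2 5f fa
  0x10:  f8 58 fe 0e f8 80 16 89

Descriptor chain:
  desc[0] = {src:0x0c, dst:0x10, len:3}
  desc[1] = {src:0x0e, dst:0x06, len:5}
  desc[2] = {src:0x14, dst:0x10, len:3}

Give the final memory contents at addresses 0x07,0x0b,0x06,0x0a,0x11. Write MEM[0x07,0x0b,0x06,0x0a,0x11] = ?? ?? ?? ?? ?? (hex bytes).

D0: mem[0x10..0x12] <- [43 a2 5f]
D1: mem[0x06..0x0a] <- [5f fa 43 a2 5f]
D2: mem[0x10..0x12] <- [f8 80 16]
query mem[0x07]=0xfa, mem[0x0b]=0xcd, mem[0x06]=0x5f, mem[0x0a]=0x5f, mem[0x11]=0x80

MEM[0x07,0x0b,0x06,0x0a,0x11] = fa cd 5f 5f 80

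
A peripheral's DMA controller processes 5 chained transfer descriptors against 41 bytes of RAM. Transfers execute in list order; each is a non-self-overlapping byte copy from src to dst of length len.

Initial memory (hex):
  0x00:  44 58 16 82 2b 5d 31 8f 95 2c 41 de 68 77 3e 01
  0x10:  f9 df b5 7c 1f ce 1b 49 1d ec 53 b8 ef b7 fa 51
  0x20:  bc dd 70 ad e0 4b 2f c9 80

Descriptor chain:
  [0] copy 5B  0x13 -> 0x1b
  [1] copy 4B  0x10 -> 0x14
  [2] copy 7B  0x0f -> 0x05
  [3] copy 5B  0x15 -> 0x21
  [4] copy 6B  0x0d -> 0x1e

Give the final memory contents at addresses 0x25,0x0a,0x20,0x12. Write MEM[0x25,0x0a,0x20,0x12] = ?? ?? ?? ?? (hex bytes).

MEM[0x25,0x0a,0x20,0x12] = ec f9 01 b5

#0 dst[0x1b+5] := {0x7c,0x1f,0xce,0x1b,0x49}
#1 dst[0x14+4] := {0xf9,0xdf,0xb5,0x7c}
#2 dst[0x05+7] := {0x01,0xf9,0xdf,0xb5,0x7c,0xf9,0xdf}
#3 dst[0x21+5] := {0xdf,0xb5,0x7c,0x1d,0xec}
#4 dst[0x1e+6] := {0x77,0x3e,0x01,0xf9,0xdf,0xb5}
query mem[0x25]=0xec, mem[0x0a]=0xf9, mem[0x20]=0x01, mem[0x12]=0xb5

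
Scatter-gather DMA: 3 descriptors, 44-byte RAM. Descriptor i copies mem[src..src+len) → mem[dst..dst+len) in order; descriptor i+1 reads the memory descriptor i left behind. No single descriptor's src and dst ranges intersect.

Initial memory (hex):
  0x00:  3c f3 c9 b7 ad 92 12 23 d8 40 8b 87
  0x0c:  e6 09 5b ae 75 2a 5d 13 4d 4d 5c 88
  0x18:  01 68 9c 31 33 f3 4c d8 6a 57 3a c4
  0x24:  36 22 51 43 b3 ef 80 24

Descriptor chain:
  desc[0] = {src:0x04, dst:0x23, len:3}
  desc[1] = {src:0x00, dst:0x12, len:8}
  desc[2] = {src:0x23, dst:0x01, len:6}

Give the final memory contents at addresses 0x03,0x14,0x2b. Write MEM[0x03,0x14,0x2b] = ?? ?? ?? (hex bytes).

MEM[0x03,0x14,0x2b] = 12 c9 24

[0] 0x04->0x23 len=3 : ad 92 12
[1] 0x00->0x12 len=8 : 3c f3 c9 b7 ad 92 12 23
[2] 0x23->0x01 len=6 : ad 92 12 51 43 b3
query mem[0x03]=0x12, mem[0x14]=0xc9, mem[0x2b]=0x24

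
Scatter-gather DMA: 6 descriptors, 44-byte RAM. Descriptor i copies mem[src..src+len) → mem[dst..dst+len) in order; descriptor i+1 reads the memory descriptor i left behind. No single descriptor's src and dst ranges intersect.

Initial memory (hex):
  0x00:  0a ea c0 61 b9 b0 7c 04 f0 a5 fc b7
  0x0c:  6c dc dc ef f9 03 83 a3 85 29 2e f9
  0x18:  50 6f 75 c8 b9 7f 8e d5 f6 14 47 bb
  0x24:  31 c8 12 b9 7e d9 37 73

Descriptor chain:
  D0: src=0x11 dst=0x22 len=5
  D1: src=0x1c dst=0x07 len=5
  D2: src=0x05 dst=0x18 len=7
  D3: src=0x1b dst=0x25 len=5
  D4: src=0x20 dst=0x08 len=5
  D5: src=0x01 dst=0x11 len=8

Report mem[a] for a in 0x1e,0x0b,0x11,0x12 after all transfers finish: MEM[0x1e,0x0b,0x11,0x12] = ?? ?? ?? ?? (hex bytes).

MEM[0x1e,0x0b,0x11,0x12] = f6 83 ea c0

#0 dst[0x22+5] := {0x03,0x83,0xa3,0x85,0x29}
#1 dst[0x07+5] := {0xb9,0x7f,0x8e,0xd5,0xf6}
#2 dst[0x18+7] := {0xb0,0x7c,0xb9,0x7f,0x8e,0xd5,0xf6}
#3 dst[0x25+5] := {0x7f,0x8e,0xd5,0xf6,0xd5}
#4 dst[0x08+5] := {0xf6,0x14,0x03,0x83,0xa3}
#5 dst[0x11+8] := {0xea,0xc0,0x61,0xb9,0xb0,0x7c,0xb9,0xf6}
query mem[0x1e]=0xf6, mem[0x0b]=0x83, mem[0x11]=0xea, mem[0x12]=0xc0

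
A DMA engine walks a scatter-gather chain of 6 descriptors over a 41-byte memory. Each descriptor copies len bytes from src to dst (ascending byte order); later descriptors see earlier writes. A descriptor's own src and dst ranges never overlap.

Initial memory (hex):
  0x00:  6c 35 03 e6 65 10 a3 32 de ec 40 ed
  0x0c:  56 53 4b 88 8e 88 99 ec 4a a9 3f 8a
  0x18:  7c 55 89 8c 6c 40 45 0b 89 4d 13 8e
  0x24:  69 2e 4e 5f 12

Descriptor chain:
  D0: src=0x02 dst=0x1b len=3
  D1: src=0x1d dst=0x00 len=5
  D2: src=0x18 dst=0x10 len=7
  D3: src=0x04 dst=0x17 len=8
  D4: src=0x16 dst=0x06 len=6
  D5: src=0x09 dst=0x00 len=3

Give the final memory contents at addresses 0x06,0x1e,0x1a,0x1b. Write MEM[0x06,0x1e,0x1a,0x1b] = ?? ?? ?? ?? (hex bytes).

[0] 0x02->0x1b len=3 : 03 e6 65
[1] 0x1d->0x00 len=5 : 65 45 0b 89 4d
[2] 0x18->0x10 len=7 : 7c 55 89 03 e6 65 45
[3] 0x04->0x17 len=8 : 4d 10 a3 32 de ec 40 ed
[4] 0x16->0x06 len=6 : 45 4d 10 a3 32 de
[5] 0x09->0x00 len=3 : a3 32 de
query mem[0x06]=0x45, mem[0x1e]=0xed, mem[0x1a]=0x32, mem[0x1b]=0xde

MEM[0x06,0x1e,0x1a,0x1b] = 45 ed 32 de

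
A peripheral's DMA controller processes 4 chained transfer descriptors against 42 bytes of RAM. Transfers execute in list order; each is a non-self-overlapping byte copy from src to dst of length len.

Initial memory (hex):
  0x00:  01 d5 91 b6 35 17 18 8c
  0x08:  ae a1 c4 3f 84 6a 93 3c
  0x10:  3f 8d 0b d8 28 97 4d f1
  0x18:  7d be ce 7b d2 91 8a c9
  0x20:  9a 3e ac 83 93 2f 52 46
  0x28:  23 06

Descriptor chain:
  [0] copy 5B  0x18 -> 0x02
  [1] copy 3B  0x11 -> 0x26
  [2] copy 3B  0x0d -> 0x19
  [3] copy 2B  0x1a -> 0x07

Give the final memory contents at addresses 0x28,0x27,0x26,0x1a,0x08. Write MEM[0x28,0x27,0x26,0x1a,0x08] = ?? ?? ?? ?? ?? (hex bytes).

[0] 0x18->0x02 len=5 : 7d be ce 7b d2
[1] 0x11->0x26 len=3 : 8d 0b d8
[2] 0x0d->0x19 len=3 : 6a 93 3c
[3] 0x1a->0x07 len=2 : 93 3c
query mem[0x28]=0xd8, mem[0x27]=0x0b, mem[0x26]=0x8d, mem[0x1a]=0x93, mem[0x08]=0x3c

MEM[0x28,0x27,0x26,0x1a,0x08] = d8 0b 8d 93 3c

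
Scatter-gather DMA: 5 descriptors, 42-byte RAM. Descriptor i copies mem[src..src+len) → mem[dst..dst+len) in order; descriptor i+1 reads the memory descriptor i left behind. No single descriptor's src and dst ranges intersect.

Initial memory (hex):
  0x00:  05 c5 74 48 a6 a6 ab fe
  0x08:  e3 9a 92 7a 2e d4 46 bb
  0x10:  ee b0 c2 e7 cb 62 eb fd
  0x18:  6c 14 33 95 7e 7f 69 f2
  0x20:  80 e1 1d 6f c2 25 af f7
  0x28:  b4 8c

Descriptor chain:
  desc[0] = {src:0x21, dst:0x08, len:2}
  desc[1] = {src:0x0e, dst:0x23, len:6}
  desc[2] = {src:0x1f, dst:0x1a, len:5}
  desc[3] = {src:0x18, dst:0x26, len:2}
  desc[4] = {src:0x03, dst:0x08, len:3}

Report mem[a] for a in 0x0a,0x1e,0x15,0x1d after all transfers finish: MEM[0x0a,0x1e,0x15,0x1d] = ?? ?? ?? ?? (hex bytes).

  after D0: wrote 2B at 0x08 = e11d
  after D1: wrote 6B at 0x23 = 46bbeeb0c2e7
  after D2: wrote 5B at 0x1a = f280e11d46
  after D3: wrote 2B at 0x26 = 6c14
  after D4: wrote 3B at 0x08 = 48a6a6
query mem[0x0a]=0xa6, mem[0x1e]=0x46, mem[0x15]=0x62, mem[0x1d]=0x1d

MEM[0x0a,0x1e,0x15,0x1d] = a6 46 62 1d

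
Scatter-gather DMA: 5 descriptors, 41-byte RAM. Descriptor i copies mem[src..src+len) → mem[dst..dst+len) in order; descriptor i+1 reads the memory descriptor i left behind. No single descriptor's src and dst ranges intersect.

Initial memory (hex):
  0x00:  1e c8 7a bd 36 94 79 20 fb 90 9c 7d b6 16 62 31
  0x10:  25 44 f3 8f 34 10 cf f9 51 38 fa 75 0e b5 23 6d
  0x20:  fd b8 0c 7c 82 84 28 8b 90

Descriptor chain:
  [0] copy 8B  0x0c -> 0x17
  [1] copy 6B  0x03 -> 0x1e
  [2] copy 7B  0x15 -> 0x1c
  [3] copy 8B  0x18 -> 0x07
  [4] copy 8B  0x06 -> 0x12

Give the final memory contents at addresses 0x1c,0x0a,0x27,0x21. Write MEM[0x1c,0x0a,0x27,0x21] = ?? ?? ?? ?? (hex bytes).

MEM[0x1c,0x0a,0x27,0x21] = 10 25 8b 31

#0 dst[0x17+8] := {0xb6,0x16,0x62,0x31,0x25,0x44,0xf3,0x8f}
#1 dst[0x1e+6] := {0xbd,0x36,0x94,0x79,0x20,0xfb}
#2 dst[0x1c+7] := {0x10,0xcf,0xb6,0x16,0x62,0x31,0x25}
#3 dst[0x07+8] := {0x16,0x62,0x31,0x25,0x10,0xcf,0xb6,0x16}
#4 dst[0x12+8] := {0x79,0x16,0x62,0x31,0x25,0x10,0xcf,0xb6}
query mem[0x1c]=0x10, mem[0x0a]=0x25, mem[0x27]=0x8b, mem[0x21]=0x31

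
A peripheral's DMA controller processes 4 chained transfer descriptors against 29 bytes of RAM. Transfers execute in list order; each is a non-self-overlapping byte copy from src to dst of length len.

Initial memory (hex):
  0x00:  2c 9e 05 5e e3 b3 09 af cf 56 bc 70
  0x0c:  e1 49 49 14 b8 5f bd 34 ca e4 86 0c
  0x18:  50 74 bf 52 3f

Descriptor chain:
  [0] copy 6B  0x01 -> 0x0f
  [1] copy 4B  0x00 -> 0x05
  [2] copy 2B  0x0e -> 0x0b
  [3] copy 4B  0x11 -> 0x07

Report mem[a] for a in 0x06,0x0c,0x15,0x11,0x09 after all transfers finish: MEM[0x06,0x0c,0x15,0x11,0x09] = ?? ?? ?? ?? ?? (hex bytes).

D0: mem[0x0f..0x14] <- [9e 05 5e e3 b3 09]
D1: mem[0x05..0x08] <- [2c 9e 05 5e]
D2: mem[0x0b..0x0c] <- [49 9e]
D3: mem[0x07..0x0a] <- [5e e3 b3 09]
query mem[0x06]=0x9e, mem[0x0c]=0x9e, mem[0x15]=0xe4, mem[0x11]=0x5e, mem[0x09]=0xb3

MEM[0x06,0x0c,0x15,0x11,0x09] = 9e 9e e4 5e b3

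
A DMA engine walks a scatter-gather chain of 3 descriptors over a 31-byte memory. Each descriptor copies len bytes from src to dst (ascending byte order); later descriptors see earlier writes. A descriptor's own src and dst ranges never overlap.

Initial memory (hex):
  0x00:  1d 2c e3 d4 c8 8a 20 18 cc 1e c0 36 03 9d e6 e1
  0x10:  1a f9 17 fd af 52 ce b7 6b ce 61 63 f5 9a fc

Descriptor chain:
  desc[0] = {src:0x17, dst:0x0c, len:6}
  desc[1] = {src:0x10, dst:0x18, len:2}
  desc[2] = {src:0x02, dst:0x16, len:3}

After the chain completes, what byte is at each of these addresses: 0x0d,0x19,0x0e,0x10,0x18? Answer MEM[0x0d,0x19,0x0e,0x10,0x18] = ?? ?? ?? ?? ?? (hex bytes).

  after D0: wrote 6B at 0x0c = b76bce6163f5
  after D1: wrote 2B at 0x18 = 63f5
  after D2: wrote 3B at 0x16 = e3d4c8
query mem[0x0d]=0x6b, mem[0x19]=0xf5, mem[0x0e]=0xce, mem[0x10]=0x63, mem[0x18]=0xc8

MEM[0x0d,0x19,0x0e,0x10,0x18] = 6b f5 ce 63 c8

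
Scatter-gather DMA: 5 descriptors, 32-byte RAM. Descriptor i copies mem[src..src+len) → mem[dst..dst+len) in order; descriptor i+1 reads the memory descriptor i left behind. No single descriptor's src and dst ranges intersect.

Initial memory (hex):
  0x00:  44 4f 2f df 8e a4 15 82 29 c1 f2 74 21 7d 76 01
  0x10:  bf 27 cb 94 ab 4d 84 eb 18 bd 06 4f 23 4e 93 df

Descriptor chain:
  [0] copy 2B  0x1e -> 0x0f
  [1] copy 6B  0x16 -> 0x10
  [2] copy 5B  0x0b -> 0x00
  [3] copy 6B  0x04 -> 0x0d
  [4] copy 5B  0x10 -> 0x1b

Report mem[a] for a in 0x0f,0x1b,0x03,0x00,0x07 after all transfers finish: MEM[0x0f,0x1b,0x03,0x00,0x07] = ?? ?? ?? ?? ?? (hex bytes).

D0: mem[0x0f..0x10] <- [93 df]
D1: mem[0x10..0x15] <- [84 eb 18 bd 06 4f]
D2: mem[0x00..0x04] <- [74 21 7d 76 93]
D3: mem[0x0d..0x12] <- [93 a4 15 82 29 c1]
D4: mem[0x1b..0x1f] <- [82 29 c1 bd 06]
query mem[0x0f]=0x15, mem[0x1b]=0x82, mem[0x03]=0x76, mem[0x00]=0x74, mem[0x07]=0x82

MEM[0x0f,0x1b,0x03,0x00,0x07] = 15 82 76 74 82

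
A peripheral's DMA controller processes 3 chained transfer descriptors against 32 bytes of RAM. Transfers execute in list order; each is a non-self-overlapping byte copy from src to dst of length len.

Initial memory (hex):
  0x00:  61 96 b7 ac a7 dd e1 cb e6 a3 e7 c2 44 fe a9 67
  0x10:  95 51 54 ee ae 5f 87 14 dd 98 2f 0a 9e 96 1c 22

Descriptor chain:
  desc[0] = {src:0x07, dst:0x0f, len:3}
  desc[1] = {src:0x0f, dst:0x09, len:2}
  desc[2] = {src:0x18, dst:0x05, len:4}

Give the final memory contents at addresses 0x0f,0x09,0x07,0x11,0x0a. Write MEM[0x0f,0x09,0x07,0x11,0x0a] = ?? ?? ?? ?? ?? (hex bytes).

  after D0: wrote 3B at 0x0f = cbe6a3
  after D1: wrote 2B at 0x09 = cbe6
  after D2: wrote 4B at 0x05 = dd982f0a
query mem[0x0f]=0xcb, mem[0x09]=0xcb, mem[0x07]=0x2f, mem[0x11]=0xa3, mem[0x0a]=0xe6

MEM[0x0f,0x09,0x07,0x11,0x0a] = cb cb 2f a3 e6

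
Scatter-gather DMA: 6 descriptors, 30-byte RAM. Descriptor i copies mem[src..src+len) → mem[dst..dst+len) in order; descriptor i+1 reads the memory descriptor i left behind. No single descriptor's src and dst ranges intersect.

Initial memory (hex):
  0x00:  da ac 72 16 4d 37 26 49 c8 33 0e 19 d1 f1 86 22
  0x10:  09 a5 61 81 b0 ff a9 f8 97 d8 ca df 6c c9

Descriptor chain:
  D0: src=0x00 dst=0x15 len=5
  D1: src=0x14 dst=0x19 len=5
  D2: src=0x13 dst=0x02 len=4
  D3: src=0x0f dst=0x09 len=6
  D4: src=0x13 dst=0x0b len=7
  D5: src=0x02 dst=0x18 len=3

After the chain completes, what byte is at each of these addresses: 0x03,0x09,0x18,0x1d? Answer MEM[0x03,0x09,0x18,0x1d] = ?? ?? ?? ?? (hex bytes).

[0] 0x00->0x15 len=5 : da ac 72 16 4d
[1] 0x14->0x19 len=5 : b0 da ac 72 16
[2] 0x13->0x02 len=4 : 81 b0 da ac
[3] 0x0f->0x09 len=6 : 22 09 a5 61 81 b0
[4] 0x13->0x0b len=7 : 81 b0 da ac 72 16 b0
[5] 0x02->0x18 len=3 : 81 b0 da
query mem[0x03]=0xb0, mem[0x09]=0x22, mem[0x18]=0x81, mem[0x1d]=0x16

MEM[0x03,0x09,0x18,0x1d] = b0 22 81 16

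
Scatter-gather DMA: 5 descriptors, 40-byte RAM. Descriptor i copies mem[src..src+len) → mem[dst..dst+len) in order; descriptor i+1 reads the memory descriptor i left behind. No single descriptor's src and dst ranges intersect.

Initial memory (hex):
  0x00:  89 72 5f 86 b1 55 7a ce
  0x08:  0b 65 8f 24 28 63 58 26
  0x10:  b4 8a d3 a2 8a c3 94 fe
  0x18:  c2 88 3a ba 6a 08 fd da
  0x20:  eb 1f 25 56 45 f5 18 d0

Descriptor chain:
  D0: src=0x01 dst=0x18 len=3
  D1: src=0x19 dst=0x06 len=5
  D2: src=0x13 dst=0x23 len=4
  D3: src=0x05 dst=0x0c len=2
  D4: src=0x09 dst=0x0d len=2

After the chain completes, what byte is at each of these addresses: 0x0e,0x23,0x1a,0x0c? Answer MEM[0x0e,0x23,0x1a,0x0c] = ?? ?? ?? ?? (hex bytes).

MEM[0x0e,0x23,0x1a,0x0c] = 08 a2 86 55

  after D0: wrote 3B at 0x18 = 725f86
  after D1: wrote 5B at 0x06 = 5f86ba6a08
  after D2: wrote 4B at 0x23 = a28ac394
  after D3: wrote 2B at 0x0c = 555f
  after D4: wrote 2B at 0x0d = 6a08
query mem[0x0e]=0x08, mem[0x23]=0xa2, mem[0x1a]=0x86, mem[0x0c]=0x55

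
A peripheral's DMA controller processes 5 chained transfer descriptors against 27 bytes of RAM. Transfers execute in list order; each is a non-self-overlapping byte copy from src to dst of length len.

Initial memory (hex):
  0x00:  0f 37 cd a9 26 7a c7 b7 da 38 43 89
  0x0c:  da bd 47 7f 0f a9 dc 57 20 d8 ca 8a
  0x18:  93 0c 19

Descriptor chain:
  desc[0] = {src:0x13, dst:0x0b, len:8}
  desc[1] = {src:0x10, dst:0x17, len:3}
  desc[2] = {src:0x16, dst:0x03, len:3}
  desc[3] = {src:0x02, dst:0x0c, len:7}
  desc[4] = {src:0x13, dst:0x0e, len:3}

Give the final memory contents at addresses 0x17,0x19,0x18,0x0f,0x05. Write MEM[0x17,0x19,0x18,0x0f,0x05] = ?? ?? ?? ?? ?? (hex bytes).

MEM[0x17,0x19,0x18,0x0f,0x05] = 93 19 0c 20 0c

[0] 0x13->0x0b len=8 : 57 20 d8 ca 8a 93 0c 19
[1] 0x10->0x17 len=3 : 93 0c 19
[2] 0x16->0x03 len=3 : ca 93 0c
[3] 0x02->0x0c len=7 : cd ca 93 0c c7 b7 da
[4] 0x13->0x0e len=3 : 57 20 d8
query mem[0x17]=0x93, mem[0x19]=0x19, mem[0x18]=0x0c, mem[0x0f]=0x20, mem[0x05]=0x0c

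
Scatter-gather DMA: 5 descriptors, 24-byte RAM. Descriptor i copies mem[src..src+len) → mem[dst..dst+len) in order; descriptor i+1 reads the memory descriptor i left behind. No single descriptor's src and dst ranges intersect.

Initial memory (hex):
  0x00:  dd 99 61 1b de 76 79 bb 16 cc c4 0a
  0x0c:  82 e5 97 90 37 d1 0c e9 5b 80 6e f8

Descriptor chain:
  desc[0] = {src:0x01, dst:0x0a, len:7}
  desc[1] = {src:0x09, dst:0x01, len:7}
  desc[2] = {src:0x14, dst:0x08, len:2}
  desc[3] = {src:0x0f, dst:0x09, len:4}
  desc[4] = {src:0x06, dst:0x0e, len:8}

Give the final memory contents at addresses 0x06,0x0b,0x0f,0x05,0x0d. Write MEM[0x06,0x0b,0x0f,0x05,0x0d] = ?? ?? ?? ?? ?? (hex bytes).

D0: mem[0x0a..0x10] <- [99 61 1b de 76 79 bb]
D1: mem[0x01..0x07] <- [cc 99 61 1b de 76 79]
D2: mem[0x08..0x09] <- [5b 80]
D3: mem[0x09..0x0c] <- [79 bb d1 0c]
D4: mem[0x0e..0x15] <- [76 79 5b 79 bb d1 0c de]
query mem[0x06]=0x76, mem[0x0b]=0xd1, mem[0x0f]=0x79, mem[0x05]=0xde, mem[0x0d]=0xde

MEM[0x06,0x0b,0x0f,0x05,0x0d] = 76 d1 79 de de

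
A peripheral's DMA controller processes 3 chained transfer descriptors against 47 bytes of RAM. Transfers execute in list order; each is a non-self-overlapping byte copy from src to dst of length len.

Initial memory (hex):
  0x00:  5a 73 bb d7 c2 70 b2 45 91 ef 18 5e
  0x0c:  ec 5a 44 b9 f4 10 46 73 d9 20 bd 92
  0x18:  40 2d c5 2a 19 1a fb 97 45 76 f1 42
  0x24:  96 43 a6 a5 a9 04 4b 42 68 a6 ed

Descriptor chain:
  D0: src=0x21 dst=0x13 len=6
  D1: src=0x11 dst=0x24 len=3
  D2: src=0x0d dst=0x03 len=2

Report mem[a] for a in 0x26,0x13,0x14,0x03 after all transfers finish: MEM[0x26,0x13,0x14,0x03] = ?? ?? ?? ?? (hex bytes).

MEM[0x26,0x13,0x14,0x03] = 76 76 f1 5a

#0 dst[0x13+6] := {0x76,0xf1,0x42,0x96,0x43,0xa6}
#1 dst[0x24+3] := {0x10,0x46,0x76}
#2 dst[0x03+2] := {0x5a,0x44}
query mem[0x26]=0x76, mem[0x13]=0x76, mem[0x14]=0xf1, mem[0x03]=0x5a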